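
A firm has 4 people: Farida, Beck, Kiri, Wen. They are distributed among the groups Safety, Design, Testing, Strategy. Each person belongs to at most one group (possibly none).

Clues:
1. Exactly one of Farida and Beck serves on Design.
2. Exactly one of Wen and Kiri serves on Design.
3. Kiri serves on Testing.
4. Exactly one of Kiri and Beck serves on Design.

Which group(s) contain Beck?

Beck: Design

From (3): Kiri ∈ Testing.
(2) (exactly one): Wen ∈ Design.
(4) (exactly one): Beck ∈ Design.
(1) (exactly one): Farida ∉ Design.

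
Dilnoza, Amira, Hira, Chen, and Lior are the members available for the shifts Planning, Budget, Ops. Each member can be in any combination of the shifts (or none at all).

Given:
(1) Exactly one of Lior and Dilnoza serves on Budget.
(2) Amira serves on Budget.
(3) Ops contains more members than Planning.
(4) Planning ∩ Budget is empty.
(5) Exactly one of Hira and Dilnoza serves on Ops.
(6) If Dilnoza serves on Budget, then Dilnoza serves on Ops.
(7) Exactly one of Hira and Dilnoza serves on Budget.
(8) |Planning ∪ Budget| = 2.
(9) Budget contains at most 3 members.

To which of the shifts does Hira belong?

From (2): Amira ∈ Budget.
(4) (disjoint): Amira ∉ Planning.
Suppose Hira ∈ Planning: no assignment then satisfies all the clues, so Hira ∉ Planning.

Hira: none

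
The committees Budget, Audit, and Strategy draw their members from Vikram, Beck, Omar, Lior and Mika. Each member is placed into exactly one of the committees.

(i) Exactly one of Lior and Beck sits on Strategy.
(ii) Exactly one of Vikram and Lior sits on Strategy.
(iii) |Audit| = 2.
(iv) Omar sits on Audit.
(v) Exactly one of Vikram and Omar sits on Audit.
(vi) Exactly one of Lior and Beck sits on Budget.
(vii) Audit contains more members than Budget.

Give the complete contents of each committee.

Budget = {Lior}; Audit = {Mika, Omar}; Strategy = {Beck, Vikram}

From (iv): Omar ∈ Audit.
(v) (exactly one): Vikram ∉ Audit.
Suppose Vikram ∈ Budget: no assignment then satisfies all the clues, so Vikram ∉ Budget.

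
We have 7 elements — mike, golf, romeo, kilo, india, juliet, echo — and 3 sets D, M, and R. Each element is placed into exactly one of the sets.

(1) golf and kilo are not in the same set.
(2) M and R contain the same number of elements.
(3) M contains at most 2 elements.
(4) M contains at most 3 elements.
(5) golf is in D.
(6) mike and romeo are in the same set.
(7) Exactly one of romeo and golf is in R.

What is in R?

R = {mike, romeo}

From (5): golf ∈ D.
(1): kilo ∉ D.
(7) (exactly one): romeo ∈ R.
(6): mike matches romeo: mike ∉ D.
(6): mike matches romeo: mike ∉ M.
(6): mike matches romeo: mike ∈ R.
Suppose kilo ∈ R: no assignment then satisfies all the clues, so kilo ∉ R.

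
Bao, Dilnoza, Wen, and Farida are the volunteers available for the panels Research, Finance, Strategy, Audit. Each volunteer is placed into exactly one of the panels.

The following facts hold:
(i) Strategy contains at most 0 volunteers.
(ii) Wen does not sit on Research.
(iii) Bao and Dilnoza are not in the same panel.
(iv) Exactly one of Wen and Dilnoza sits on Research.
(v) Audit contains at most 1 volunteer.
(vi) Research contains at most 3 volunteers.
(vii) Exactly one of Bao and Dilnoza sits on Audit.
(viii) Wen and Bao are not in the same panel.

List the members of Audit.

Audit = {Bao}

From (ii): Wen ∉ Research.
(i): Strategy already has 0, so the rest are out.
(iv) (exactly one): Dilnoza ∈ Research.
(vii) (exactly one): Bao ∈ Audit.
(viii): Wen ∉ Audit.
Only one panel left: Wen ∈ Finance.
(v): Audit already has 1, so the rest are out.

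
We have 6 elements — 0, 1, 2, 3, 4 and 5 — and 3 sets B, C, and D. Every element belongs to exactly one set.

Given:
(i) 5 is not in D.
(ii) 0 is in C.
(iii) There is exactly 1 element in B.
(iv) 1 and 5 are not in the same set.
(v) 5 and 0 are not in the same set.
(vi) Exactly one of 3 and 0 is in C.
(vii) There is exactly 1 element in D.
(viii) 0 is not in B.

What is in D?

From (i): 5 ∉ D.
From (ii): 0 ∈ C.
(v): 5 ∉ C.
(vi) (exactly one): 3 ∉ C.
Only one set left: 5 ∈ B.
(iii): B already has 1, so the rest are out.
Only one set left: 3 ∈ D.
(vii): D already has 1, so the rest are out.
Only one set left: 1 ∈ C.
Only one set left: 2 ∈ C.
Only one set left: 4 ∈ C.

D = {3}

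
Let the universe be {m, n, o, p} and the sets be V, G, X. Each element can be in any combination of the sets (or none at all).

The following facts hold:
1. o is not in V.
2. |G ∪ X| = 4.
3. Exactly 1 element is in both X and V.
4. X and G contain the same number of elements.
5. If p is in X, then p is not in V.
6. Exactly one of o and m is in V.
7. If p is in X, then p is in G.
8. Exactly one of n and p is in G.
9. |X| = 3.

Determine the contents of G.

G = {m, o, p}

From (1): o ∉ V.
(6) (exactly one): m ∈ V.
Suppose m ∉ G: no assignment then satisfies all the clues, so m ∈ G.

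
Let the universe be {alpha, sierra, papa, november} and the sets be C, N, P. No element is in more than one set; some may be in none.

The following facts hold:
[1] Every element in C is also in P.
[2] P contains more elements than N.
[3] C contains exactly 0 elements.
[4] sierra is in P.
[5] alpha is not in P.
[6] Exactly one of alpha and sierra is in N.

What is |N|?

1

From (4): sierra ∈ P.
From (5): alpha ∉ P.
(1) contrapositive: alpha ∉ C.
(3): C already has 0, so the rest are out.
(6) (exactly one): alpha ∈ N.
Suppose papa ∈ N: no assignment then satisfies all the clues, so papa ∉ N.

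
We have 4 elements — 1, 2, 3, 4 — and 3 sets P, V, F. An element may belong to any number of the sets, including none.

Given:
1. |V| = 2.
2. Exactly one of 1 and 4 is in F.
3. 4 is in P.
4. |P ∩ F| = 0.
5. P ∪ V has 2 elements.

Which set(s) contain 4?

4: P, V

From (3): 4 ∈ P.
Suppose 4 ∉ V: no assignment then satisfies all the clues, so 4 ∈ V.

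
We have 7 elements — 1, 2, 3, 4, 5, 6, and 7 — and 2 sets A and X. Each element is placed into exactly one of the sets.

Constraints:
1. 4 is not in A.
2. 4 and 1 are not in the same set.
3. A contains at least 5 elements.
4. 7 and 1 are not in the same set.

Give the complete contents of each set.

From (1): 4 ∉ A.
Only one set left: 4 ∈ X.
(2): 1 ∉ X.
Only one set left: 1 ∈ A.
(4): 7 ∉ A.
Only one set left: 7 ∈ X.
(3): only 5 candidates remain for A, so all are in.

A = {1, 2, 3, 5, 6}; X = {4, 7}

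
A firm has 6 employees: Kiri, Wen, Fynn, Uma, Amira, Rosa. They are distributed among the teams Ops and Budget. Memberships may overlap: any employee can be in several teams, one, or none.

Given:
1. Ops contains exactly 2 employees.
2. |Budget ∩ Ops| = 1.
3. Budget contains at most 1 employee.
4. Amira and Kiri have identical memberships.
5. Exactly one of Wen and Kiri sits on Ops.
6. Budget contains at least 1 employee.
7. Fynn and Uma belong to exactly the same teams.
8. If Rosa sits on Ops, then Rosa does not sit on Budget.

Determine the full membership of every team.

Ops = {Rosa, Wen}; Budget = {Wen}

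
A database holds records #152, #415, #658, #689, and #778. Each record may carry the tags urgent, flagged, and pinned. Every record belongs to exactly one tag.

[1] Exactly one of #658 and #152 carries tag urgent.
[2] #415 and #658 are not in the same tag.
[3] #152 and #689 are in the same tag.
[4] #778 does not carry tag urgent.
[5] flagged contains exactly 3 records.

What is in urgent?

From (4): #778 ∉ urgent.
Suppose #152 ∈ urgent: no assignment then satisfies all the clues, so #152 ∉ urgent.

urgent = {#658}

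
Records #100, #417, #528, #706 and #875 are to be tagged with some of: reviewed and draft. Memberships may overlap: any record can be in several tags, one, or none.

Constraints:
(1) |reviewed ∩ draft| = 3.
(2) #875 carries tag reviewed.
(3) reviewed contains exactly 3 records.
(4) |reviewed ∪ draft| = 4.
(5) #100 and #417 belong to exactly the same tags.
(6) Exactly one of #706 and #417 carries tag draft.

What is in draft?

draft = {#100, #417, #528, #875}

From (2): #875 ∈ reviewed.
Suppose #100 ∉ draft: no assignment then satisfies all the clues, so #100 ∈ draft.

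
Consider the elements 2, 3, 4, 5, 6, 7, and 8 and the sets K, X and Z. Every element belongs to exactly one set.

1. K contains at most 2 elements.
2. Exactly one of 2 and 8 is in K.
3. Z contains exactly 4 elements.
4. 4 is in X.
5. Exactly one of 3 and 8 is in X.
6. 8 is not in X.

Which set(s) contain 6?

6: Z

From (4): 4 ∈ X.
From (6): 8 ∉ X.
(5) (exactly one): 3 ∈ X.
Suppose 6 ∈ K: no assignment then satisfies all the clues, so 6 ∉ K.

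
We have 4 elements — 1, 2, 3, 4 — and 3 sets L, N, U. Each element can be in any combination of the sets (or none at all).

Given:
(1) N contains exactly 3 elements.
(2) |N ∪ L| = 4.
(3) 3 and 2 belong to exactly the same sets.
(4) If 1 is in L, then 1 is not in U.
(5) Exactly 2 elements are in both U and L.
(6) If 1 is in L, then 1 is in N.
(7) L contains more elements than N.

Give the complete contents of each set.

L = {1, 2, 3, 4}; N = {1, 2, 3}; U = {2, 3}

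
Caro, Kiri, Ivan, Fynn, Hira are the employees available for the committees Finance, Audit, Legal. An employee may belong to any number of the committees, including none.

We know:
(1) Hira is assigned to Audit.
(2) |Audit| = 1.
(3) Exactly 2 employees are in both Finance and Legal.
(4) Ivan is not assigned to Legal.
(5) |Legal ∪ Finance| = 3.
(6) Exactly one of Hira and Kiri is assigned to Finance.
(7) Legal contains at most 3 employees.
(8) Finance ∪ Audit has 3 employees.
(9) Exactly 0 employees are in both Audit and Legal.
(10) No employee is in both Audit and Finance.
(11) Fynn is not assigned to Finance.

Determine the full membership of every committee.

From (1): Hira ∈ Audit.
From (4): Ivan ∉ Legal.
From (11): Fynn ∉ Finance.
(2): Audit already has 1, so the rest are out.
(10) (disjoint): Hira ∉ Finance.
(6) (exactly one): Kiri ∈ Finance.
Suppose Caro ∉ Finance: no assignment then satisfies all the clues, so Caro ∈ Finance.

Finance = {Caro, Kiri}; Audit = {Hira}; Legal = {Caro, Fynn, Kiri}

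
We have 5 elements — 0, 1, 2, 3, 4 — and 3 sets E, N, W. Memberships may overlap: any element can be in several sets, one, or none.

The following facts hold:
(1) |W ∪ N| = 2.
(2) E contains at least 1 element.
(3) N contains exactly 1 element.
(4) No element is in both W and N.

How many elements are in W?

1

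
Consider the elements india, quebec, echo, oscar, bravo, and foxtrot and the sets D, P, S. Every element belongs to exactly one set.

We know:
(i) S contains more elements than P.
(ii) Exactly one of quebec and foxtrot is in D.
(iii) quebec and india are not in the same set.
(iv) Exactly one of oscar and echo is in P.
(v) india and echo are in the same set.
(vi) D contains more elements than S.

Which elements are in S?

S = {bravo, quebec}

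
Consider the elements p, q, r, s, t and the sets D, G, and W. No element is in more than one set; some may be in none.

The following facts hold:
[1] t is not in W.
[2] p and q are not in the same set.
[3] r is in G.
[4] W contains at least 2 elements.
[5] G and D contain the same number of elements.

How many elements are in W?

2

From (1): t ∉ W.
From (3): r ∈ G.
Suppose p ∈ G: no assignment then satisfies all the clues, so p ∉ G.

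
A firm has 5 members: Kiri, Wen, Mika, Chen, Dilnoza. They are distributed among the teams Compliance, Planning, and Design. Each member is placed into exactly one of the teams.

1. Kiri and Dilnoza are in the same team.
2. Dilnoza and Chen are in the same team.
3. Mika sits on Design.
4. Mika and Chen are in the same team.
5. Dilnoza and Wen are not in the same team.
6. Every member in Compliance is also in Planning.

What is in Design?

Design = {Chen, Dilnoza, Kiri, Mika}

From (3): Mika ∈ Design.
(4): Chen matches Mika: Chen ∉ Compliance.
(4): Chen matches Mika: Chen ∉ Planning.
(4): Chen matches Mika: Chen ∈ Design.
(2): Dilnoza matches Chen: Dilnoza ∉ Compliance.
(2): Dilnoza matches Chen: Dilnoza ∉ Planning.
(2): Dilnoza matches Chen: Dilnoza ∈ Design.
(5): Wen ∉ Design.
(1): Kiri matches Dilnoza: Kiri ∉ Compliance.
(1): Kiri matches Dilnoza: Kiri ∉ Planning.
(1): Kiri matches Dilnoza: Kiri ∈ Design.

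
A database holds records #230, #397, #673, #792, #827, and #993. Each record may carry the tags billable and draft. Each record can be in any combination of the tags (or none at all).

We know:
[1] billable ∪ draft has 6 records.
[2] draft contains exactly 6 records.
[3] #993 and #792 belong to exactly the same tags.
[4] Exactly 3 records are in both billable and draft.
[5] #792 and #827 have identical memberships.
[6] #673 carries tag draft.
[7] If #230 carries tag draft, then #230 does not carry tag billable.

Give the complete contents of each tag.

billable = {#792, #827, #993}; draft = {#230, #397, #673, #792, #827, #993}

From (6): #673 ∈ draft.
(2): only 6 candidates remain for draft, so all are in.
(7): #230 ∉ billable.
Suppose #397 ∈ billable: no assignment then satisfies all the clues, so #397 ∉ billable.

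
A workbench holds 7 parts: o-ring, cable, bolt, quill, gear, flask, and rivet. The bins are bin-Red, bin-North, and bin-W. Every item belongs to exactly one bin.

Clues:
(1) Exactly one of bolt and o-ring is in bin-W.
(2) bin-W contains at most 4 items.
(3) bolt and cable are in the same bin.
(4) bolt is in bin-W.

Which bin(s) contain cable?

cable: bin-W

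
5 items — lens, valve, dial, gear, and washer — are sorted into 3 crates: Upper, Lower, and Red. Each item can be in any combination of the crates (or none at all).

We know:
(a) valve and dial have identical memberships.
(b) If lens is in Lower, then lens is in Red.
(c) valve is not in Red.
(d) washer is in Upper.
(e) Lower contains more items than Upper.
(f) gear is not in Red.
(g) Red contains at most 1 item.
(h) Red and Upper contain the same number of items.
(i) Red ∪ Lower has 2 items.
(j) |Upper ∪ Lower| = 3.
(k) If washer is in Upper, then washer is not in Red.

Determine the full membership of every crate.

From (c): valve ∉ Red.
From (d): washer ∈ Upper.
From (f): gear ∉ Red.
(a): dial matches valve: dial ∉ Red.
(k): washer ∉ Red.
Suppose lens ∈ Upper: no assignment then satisfies all the clues, so lens ∉ Upper.

Upper = {washer}; Lower = {gear, lens}; Red = {lens}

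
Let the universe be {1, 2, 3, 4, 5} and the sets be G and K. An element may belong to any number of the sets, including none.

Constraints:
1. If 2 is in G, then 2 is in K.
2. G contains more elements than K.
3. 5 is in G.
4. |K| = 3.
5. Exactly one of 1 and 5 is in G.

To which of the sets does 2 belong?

2: G, K

From (3): 5 ∈ G.
(5) (exactly one): 1 ∉ G.
Suppose 2 ∉ G: no assignment then satisfies all the clues, so 2 ∈ G.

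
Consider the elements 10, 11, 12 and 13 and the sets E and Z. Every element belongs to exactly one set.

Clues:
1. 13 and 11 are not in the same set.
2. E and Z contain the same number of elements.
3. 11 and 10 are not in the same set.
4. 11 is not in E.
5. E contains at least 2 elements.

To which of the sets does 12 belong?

12: Z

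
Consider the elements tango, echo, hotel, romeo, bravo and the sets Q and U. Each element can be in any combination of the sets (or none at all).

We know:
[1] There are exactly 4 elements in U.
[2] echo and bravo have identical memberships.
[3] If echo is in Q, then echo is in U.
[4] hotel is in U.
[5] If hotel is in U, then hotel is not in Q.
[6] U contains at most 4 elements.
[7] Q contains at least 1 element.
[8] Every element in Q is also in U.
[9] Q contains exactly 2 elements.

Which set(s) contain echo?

echo: Q, U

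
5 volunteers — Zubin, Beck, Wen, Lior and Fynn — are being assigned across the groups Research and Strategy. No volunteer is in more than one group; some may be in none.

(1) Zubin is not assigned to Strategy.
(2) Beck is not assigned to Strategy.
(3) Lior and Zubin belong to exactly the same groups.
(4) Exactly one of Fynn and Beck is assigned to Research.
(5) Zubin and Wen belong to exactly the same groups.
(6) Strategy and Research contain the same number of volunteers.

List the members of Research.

Research = {Beck}

From (1): Zubin ∉ Strategy.
From (2): Beck ∉ Strategy.
(3): Lior matches Zubin: Lior ∉ Strategy.
(5): Wen matches Zubin: Wen ∉ Strategy.
Suppose Zubin ∈ Research: no assignment then satisfies all the clues, so Zubin ∉ Research.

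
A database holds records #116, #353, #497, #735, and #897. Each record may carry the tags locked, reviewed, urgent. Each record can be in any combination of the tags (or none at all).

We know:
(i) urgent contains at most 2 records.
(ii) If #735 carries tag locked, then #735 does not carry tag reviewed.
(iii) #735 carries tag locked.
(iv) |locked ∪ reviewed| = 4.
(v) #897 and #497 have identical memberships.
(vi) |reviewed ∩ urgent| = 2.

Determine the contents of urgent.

urgent = {#497, #897}

From (iii): #735 ∈ locked.
(ii): #735 ∉ reviewed.
Suppose #116 ∈ urgent: no assignment then satisfies all the clues, so #116 ∉ urgent.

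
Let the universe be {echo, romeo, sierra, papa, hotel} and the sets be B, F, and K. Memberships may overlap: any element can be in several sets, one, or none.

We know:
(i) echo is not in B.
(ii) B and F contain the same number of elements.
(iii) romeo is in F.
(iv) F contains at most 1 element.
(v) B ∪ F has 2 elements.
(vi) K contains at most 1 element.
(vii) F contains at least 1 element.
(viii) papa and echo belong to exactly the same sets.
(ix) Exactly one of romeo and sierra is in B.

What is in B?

B = {sierra}

From (i): echo ∉ B.
From (iii): romeo ∈ F.
(iv): F already has 1, so the rest are out.
(viii): papa matches echo: papa ∉ B.
Suppose romeo ∈ B: no assignment then satisfies all the clues, so romeo ∉ B.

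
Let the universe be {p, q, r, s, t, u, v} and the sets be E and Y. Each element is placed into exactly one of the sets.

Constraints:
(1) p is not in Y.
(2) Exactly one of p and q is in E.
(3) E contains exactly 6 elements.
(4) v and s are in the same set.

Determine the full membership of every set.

E = {p, r, s, t, u, v}; Y = {q}

From (1): p ∉ Y.
Only one set left: p ∈ E.
(2) (exactly one): q ∉ E.
(3): only 6 candidates remain for E, so all are in.
Only one set left: q ∈ Y.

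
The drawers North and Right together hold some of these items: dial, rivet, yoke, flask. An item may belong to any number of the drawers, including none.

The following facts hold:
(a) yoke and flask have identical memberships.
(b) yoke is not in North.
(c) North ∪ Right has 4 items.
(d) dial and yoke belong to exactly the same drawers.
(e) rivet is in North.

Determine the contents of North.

North = {rivet}

From (b): yoke ∉ North.
From (e): rivet ∈ North.
(a): flask matches yoke: flask ∉ North.
(d): dial matches yoke: dial ∉ North.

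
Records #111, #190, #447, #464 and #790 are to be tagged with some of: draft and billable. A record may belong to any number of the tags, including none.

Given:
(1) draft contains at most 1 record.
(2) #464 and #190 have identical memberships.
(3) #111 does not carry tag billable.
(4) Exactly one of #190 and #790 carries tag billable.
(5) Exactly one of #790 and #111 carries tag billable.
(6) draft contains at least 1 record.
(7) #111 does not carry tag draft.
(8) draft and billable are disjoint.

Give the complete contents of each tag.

draft = {#447}; billable = {#790}

From (3): #111 ∉ billable.
From (7): #111 ∉ draft.
(5) (exactly one): #790 ∈ billable.
(8) (disjoint): #790 ∉ draft.
(4) (exactly one): #190 ∉ billable.
(2): #464 matches #190: #464 ∉ billable.
Suppose #190 ∈ draft: no assignment then satisfies all the clues, so #190 ∉ draft.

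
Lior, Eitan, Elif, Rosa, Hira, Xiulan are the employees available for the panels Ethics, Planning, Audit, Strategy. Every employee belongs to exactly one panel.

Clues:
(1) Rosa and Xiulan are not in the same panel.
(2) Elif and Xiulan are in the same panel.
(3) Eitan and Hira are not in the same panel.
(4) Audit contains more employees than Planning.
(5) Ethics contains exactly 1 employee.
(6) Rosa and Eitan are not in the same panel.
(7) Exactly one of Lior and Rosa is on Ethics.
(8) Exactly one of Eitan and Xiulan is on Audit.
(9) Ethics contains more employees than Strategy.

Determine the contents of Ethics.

Ethics = {Rosa}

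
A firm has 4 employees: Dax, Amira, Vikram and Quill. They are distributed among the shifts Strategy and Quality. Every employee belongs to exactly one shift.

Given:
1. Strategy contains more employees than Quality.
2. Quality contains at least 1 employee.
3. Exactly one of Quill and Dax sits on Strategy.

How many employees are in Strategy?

3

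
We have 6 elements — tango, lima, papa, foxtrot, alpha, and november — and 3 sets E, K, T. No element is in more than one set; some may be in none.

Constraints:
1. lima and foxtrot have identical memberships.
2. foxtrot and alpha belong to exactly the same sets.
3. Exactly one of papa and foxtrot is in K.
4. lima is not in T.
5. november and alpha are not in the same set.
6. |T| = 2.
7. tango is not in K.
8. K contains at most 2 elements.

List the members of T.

T = {november, tango}

From (4): lima ∉ T.
From (7): tango ∉ K.
(1): foxtrot matches lima: foxtrot ∉ T.
(2): alpha matches foxtrot: alpha ∉ T.
Suppose tango ∉ T: no assignment then satisfies all the clues, so tango ∈ T.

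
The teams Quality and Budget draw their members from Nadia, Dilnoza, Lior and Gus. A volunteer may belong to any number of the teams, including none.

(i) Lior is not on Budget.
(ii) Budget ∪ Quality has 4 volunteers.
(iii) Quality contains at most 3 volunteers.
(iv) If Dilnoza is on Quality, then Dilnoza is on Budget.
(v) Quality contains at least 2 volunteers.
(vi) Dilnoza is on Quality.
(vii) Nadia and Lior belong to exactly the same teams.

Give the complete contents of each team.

Quality = {Dilnoza, Lior, Nadia}; Budget = {Dilnoza, Gus}

From (i): Lior ∉ Budget.
From (vi): Dilnoza ∈ Quality.
(iv): Dilnoza ∈ Budget.
(vii): Nadia matches Lior: Nadia ∉ Budget.
Suppose Nadia ∉ Quality: no assignment then satisfies all the clues, so Nadia ∈ Quality.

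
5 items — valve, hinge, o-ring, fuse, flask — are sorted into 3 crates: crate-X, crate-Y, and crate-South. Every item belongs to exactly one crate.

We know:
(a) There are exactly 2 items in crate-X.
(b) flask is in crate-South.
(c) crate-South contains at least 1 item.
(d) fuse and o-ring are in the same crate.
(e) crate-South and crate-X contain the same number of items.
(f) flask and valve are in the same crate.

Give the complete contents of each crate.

crate-X = {fuse, o-ring}; crate-Y = {hinge}; crate-South = {flask, valve}

From (b): flask ∈ crate-South.
(f): valve matches flask: valve ∉ crate-X.
(f): valve matches flask: valve ∉ crate-Y.
(f): valve matches flask: valve ∈ crate-South.
Suppose hinge ∈ crate-X: no assignment then satisfies all the clues, so hinge ∉ crate-X.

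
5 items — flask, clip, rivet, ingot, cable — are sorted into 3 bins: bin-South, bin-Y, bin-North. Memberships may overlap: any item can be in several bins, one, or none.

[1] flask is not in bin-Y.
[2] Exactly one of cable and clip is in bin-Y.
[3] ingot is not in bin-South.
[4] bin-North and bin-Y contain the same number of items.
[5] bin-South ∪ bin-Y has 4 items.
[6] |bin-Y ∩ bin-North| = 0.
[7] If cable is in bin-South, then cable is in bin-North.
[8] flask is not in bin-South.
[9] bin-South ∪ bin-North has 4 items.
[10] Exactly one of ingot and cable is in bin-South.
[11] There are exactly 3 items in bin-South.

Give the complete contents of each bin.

bin-South = {cable, clip, rivet}; bin-Y = {clip, ingot}; bin-North = {cable, flask}

From (1): flask ∉ bin-Y.
From (3): ingot ∉ bin-South.
From (8): flask ∉ bin-South.
(10) (exactly one): cable ∈ bin-South.
(11): only 3 candidates remain for bin-South, so all are in.
(7): cable ∈ bin-North.
Suppose flask ∉ bin-North: no assignment then satisfies all the clues, so flask ∈ bin-North.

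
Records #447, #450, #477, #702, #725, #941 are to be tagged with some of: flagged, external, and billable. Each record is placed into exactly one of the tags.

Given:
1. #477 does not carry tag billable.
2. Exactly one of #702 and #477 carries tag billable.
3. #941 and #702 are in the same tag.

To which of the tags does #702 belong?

#702: billable

From (1): #477 ∉ billable.
(2) (exactly one): #702 ∈ billable.
(3): #941 matches #702: #941 ∉ flagged.
(3): #941 matches #702: #941 ∉ external.
(3): #941 matches #702: #941 ∈ billable.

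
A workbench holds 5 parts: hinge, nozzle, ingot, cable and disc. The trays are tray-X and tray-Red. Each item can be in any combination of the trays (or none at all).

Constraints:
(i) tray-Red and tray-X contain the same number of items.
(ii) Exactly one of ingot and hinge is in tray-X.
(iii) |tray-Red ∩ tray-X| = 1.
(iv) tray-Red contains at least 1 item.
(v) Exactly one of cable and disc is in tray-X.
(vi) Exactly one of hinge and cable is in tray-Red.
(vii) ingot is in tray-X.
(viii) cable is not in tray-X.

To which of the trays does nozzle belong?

From (vii): ingot ∈ tray-X.
From (viii): cable ∉ tray-X.
(ii) (exactly one): hinge ∉ tray-X.
(v) (exactly one): disc ∈ tray-X.
Suppose nozzle ∈ tray-X: no assignment then satisfies all the clues, so nozzle ∉ tray-X.

nozzle: none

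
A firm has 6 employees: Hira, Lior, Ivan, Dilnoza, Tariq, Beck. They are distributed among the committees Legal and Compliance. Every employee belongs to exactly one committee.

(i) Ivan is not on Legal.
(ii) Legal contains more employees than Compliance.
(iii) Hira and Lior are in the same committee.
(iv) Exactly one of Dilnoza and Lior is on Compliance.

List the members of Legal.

Legal = {Beck, Hira, Lior, Tariq}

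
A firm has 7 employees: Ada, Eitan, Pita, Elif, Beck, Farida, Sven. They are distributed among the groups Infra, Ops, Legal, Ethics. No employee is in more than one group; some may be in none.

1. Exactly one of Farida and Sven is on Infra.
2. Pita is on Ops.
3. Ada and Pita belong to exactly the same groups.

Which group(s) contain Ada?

Ada: Ops

From (2): Pita ∈ Ops.
(3): Ada matches Pita: Ada ∉ Infra.
(3): Ada matches Pita: Ada ∈ Ops.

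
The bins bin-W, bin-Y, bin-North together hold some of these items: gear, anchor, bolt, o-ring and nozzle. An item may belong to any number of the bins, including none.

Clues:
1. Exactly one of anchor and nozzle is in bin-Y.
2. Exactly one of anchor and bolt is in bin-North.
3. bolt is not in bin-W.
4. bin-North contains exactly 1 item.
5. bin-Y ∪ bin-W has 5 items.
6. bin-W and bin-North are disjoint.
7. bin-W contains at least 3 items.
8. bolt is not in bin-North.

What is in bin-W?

bin-W = {gear, nozzle, o-ring}

From (3): bolt ∉ bin-W.
From (8): bolt ∉ bin-North.
(2) (exactly one): anchor ∈ bin-North.
(4): bin-North already has 1, so the rest are out.
(6) (disjoint): anchor ∉ bin-W.
(7): only 3 candidates remain for bin-W, so all are in.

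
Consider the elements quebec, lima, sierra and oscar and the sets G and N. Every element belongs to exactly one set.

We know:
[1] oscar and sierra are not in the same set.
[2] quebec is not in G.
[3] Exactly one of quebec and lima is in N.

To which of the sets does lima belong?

From (2): quebec ∉ G.
Only one set left: quebec ∈ N.
(3) (exactly one): lima ∉ N.
Only one set left: lima ∈ G.

lima: G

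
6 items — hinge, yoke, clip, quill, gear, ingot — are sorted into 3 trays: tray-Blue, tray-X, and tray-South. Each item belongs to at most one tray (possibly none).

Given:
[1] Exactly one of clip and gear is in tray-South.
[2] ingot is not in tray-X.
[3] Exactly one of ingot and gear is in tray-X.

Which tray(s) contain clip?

clip: tray-South

From (2): ingot ∉ tray-X.
(3) (exactly one): gear ∈ tray-X.
(1) (exactly one): clip ∈ tray-South.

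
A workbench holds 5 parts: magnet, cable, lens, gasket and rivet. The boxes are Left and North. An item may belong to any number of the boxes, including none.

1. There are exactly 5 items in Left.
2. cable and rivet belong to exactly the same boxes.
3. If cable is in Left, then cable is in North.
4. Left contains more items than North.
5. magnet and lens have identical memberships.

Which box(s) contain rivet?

(1): only 5 candidates remain for Left, so all are in.
(3): cable ∈ North.
(2): rivet matches cable: rivet ∈ North.

rivet: Left, North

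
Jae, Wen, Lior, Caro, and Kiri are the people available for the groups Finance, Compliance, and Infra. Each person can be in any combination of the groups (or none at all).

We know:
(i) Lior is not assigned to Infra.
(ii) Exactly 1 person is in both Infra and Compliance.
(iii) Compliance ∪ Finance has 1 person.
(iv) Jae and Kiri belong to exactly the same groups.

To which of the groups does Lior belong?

Lior: none

From (i): Lior ∉ Infra.
Suppose Lior ∈ Finance: no assignment then satisfies all the clues, so Lior ∉ Finance.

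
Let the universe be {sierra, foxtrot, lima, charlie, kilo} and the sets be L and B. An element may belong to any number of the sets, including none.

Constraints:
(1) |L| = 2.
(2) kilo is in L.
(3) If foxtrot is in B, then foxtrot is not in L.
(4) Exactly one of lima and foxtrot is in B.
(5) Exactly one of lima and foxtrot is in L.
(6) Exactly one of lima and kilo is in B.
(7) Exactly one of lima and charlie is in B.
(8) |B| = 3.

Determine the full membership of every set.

L = {kilo, lima}; B = {charlie, foxtrot, kilo}

From (2): kilo ∈ L.
Suppose sierra ∈ L: no assignment then satisfies all the clues, so sierra ∉ L.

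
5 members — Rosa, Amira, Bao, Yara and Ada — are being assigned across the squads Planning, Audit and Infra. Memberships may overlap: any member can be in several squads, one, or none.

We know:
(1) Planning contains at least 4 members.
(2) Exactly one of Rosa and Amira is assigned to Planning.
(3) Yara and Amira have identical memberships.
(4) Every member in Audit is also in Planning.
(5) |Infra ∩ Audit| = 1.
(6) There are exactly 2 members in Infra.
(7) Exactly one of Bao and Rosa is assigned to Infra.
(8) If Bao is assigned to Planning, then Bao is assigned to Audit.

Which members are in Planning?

Planning = {Ada, Amira, Bao, Yara}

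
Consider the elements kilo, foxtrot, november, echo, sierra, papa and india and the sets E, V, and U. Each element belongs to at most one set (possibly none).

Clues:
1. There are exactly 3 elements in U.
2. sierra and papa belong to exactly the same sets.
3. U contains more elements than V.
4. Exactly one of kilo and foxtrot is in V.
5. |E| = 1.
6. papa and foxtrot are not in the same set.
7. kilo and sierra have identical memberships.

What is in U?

U = {kilo, papa, sierra}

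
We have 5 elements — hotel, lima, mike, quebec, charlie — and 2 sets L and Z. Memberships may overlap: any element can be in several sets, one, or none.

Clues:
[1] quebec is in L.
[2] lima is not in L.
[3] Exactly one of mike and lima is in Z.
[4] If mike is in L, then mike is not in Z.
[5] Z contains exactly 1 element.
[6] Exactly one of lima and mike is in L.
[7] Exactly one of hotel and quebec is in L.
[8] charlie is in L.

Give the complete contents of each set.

L = {charlie, mike, quebec}; Z = {lima}

From (1): quebec ∈ L.
From (2): lima ∉ L.
From (8): charlie ∈ L.
(6) (exactly one): mike ∈ L.
(7) (exactly one): hotel ∉ L.
(4): mike ∉ Z.
(3) (exactly one): lima ∈ Z.
(5): Z already has 1, so the rest are out.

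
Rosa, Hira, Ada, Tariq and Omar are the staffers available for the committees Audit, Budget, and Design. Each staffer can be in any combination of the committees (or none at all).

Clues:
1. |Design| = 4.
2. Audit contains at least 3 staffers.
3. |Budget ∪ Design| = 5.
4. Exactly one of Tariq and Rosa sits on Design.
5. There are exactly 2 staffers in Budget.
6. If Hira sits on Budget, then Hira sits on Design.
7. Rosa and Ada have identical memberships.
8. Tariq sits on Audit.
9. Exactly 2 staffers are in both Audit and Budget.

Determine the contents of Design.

Design = {Ada, Hira, Omar, Rosa}

From (8): Tariq ∈ Audit.
Suppose Rosa ∉ Design: no assignment then satisfies all the clues, so Rosa ∈ Design.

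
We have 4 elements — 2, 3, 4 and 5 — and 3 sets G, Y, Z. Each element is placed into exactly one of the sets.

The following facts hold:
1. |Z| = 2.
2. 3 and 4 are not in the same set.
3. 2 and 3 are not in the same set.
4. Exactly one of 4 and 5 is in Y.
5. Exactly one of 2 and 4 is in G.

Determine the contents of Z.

Z = {3, 5}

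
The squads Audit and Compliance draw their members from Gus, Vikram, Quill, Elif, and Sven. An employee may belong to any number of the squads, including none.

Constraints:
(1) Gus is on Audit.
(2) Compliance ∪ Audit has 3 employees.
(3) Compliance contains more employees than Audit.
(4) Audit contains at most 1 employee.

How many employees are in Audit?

From (1): Gus ∈ Audit.
(4): Audit already has 1, so the rest are out.

1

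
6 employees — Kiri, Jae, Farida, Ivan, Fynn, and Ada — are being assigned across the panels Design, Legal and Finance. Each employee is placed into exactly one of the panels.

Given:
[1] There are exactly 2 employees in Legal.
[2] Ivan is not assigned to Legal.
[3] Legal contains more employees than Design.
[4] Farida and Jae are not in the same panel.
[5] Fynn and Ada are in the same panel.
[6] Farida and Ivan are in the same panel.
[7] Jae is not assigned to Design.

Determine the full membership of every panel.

Design = {}; Legal = {Jae, Kiri}; Finance = {Ada, Farida, Fynn, Ivan}

From (2): Ivan ∉ Legal.
From (7): Jae ∉ Design.
(6): Farida matches Ivan: Farida ∉ Legal.
Suppose Kiri ∈ Design: no assignment then satisfies all the clues, so Kiri ∉ Design.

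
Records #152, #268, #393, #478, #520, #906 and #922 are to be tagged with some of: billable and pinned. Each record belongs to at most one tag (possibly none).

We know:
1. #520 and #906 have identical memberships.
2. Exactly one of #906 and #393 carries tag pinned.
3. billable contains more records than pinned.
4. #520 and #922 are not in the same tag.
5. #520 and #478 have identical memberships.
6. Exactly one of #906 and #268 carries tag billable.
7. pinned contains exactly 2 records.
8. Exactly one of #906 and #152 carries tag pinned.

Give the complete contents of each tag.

billable = {#478, #520, #906}; pinned = {#152, #393}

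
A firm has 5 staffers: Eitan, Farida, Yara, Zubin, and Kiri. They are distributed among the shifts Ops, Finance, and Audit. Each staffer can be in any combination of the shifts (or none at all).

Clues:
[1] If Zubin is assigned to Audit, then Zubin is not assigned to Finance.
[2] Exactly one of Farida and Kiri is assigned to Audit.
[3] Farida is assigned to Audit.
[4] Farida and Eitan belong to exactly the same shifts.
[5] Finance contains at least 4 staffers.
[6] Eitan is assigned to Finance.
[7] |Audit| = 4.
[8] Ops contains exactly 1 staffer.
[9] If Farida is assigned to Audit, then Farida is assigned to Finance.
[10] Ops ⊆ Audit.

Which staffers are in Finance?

Finance = {Eitan, Farida, Kiri, Yara}

From (3): Farida ∈ Audit.
From (6): Eitan ∈ Finance.
(2) (exactly one): Kiri ∉ Audit.
(4): Farida matches Eitan: Farida ∈ Finance.
(4): Eitan matches Farida: Eitan ∈ Audit.
(7): only 4 candidates remain for Audit, so all are in.
(10) contrapositive: Kiri ∉ Ops.
(1): Zubin ∉ Finance.
(5): only 4 candidates remain for Finance, so all are in.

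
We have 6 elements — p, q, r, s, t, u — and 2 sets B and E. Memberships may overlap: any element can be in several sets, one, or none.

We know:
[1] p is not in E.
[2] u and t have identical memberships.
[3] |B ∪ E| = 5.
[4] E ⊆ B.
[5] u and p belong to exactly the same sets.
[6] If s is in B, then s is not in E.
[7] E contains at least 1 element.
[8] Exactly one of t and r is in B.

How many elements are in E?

1

From (1): p ∉ E.
(5): u matches p: u ∉ E.
(2): t matches u: t ∉ E.
Suppose p ∉ B: no assignment then satisfies all the clues, so p ∈ B.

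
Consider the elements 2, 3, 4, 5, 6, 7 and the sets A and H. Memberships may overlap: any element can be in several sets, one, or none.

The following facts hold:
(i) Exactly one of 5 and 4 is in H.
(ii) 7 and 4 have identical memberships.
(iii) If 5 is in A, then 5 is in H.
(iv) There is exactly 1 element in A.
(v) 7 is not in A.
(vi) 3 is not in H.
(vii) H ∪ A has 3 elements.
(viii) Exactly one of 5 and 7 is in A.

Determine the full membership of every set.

A = {5}; H = {2, 5, 6}

From (v): 7 ∉ A.
From (vi): 3 ∉ H.
(ii): 4 matches 7: 4 ∉ A.
(viii) (exactly one): 5 ∈ A.
(iii): 5 ∈ H.
(iv): A already has 1, so the rest are out.
(i) (exactly one): 4 ∉ H.
(ii): 7 matches 4: 7 ∉ H.
Suppose 2 ∉ H: no assignment then satisfies all the clues, so 2 ∈ H.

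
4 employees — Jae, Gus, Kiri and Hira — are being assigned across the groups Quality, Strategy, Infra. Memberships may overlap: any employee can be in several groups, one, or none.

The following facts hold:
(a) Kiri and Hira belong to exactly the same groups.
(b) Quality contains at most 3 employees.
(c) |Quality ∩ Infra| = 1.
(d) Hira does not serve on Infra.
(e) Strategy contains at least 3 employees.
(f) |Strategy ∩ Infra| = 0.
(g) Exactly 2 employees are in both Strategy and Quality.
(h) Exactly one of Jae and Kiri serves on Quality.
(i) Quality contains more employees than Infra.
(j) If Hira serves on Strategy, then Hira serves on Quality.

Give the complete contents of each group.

Quality = {Gus, Hira, Kiri}; Strategy = {Hira, Jae, Kiri}; Infra = {Gus}

From (d): Hira ∉ Infra.
(a): Kiri matches Hira: Kiri ∉ Infra.
Suppose Jae ∈ Quality: no assignment then satisfies all the clues, so Jae ∉ Quality.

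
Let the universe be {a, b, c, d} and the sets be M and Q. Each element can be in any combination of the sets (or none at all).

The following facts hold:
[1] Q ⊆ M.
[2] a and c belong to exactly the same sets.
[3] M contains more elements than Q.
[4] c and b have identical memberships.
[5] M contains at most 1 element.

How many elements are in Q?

0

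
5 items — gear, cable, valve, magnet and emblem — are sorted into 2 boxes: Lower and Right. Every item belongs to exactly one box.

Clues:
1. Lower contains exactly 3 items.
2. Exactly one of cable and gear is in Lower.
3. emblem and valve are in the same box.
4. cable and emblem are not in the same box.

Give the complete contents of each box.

Lower = {emblem, gear, valve}; Right = {cable, magnet}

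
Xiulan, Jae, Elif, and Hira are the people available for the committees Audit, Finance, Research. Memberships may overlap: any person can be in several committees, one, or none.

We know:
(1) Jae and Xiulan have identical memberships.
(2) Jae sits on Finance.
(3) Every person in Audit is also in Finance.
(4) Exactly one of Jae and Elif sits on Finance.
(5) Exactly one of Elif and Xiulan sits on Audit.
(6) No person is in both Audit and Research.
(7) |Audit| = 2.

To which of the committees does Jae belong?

Jae: Audit, Finance

From (2): Jae ∈ Finance.
(1): Xiulan matches Jae: Xiulan ∈ Finance.
(4) (exactly one): Elif ∉ Finance.
(3) contrapositive: Elif ∉ Audit.
(5) (exactly one): Xiulan ∈ Audit.
(6) (disjoint): Xiulan ∉ Research.
(1): Jae matches Xiulan: Jae ∈ Audit.
(1): Jae matches Xiulan: Jae ∉ Research.
(7): Audit already has 2, so the rest are out.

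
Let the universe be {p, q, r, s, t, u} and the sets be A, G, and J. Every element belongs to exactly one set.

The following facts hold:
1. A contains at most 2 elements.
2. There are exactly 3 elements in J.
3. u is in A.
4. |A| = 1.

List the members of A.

A = {u}

From (3): u ∈ A.
(4): A already has 1, so the rest are out.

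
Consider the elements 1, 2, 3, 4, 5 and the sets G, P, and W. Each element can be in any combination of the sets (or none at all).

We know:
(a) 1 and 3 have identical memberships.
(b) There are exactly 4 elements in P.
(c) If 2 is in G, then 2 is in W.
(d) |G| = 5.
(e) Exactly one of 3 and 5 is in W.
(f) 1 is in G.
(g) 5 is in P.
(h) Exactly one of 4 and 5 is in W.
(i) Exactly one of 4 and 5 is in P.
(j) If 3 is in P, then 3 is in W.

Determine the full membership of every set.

G = {1, 2, 3, 4, 5}; P = {1, 2, 3, 5}; W = {1, 2, 3, 4}

From (f): 1 ∈ G.
From (g): 5 ∈ P.
(a): 3 matches 1: 3 ∈ G.
(d): only 5 candidates remain for G, so all are in.
(i) (exactly one): 4 ∉ P.
(b): only 4 candidates remain for P, so all are in.
(c): 2 ∈ W.
(j): 3 ∈ W.
(a): 1 matches 3: 1 ∈ W.
(e) (exactly one): 5 ∉ W.
(h) (exactly one): 4 ∈ W.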